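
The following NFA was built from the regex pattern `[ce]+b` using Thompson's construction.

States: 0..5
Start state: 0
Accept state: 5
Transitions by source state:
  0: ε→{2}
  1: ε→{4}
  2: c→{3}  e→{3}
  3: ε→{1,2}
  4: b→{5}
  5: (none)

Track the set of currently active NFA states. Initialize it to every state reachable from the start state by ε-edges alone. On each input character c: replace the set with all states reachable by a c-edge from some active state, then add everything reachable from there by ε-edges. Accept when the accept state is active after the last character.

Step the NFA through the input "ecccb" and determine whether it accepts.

initial (ε-close {0}): {0,2}
'e' @ 1: {1,2,3,4}
'c' @ 2: {1,2,3,4}
'c' @ 3: {1,2,3,4}
'c' @ 4: {1,2,3,4}
'b' @ 5: {5}  [accepting]
after full input: {5}  (accept=5 in)

Answer: ACCEPT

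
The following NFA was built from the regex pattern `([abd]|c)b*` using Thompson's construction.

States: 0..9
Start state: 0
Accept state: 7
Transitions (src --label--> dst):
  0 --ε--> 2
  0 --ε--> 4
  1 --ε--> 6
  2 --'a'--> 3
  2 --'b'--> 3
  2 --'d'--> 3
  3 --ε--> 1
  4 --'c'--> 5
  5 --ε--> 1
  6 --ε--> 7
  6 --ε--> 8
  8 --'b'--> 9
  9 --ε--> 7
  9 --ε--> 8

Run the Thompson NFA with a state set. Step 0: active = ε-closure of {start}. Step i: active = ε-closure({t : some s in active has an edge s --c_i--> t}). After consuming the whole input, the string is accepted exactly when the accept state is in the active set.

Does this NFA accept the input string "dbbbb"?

S₀ = ε-closure({0}) = {0,2,4}
'd' @ 1: {1,3,6,7,8}  (accept∈set)
'b' @ 2: {7,8,9}  (accept∈set)
'b' @ 3: {7,8,9}  (accept∈set)
'b' @ 4: {7,8,9}  (accept∈set)
'b' @ 5: {7,8,9}  (accept∈set)
after full input: {7,8,9}  (accept=7 in)

Answer: ACCEPT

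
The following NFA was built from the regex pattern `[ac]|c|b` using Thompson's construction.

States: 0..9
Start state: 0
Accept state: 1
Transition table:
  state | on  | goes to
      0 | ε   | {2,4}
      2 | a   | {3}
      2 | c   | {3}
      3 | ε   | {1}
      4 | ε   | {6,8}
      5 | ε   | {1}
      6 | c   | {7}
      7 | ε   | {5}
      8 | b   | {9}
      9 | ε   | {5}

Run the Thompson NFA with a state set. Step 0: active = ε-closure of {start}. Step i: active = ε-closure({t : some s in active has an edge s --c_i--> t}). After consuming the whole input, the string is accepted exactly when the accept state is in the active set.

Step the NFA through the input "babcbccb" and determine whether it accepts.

Answer: REJECT

Steps:
S₀ = ε-closure({0}) = {0,2,4,6,8}
'b' @ 1: {1,5,9}  ✓accept
'a' @ 2: {}  — dead — no transitions
rest 'bcbccb' ignored (set empty)
end set {} — state 1 not in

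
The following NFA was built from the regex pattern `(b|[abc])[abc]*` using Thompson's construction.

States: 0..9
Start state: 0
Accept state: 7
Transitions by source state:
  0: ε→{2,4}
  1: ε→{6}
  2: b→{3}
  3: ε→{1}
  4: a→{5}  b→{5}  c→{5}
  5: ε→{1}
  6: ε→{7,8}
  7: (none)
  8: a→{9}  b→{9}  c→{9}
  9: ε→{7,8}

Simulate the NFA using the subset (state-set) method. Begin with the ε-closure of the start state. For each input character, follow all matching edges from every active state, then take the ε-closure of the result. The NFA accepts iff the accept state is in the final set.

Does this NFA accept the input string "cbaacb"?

Answer: ACCEPT

Trace:
initial (ε-close {0}): {0,2,4}
'c' @ 1: {1,5,6,7,8}  [accepting]
'b' @ 2: {7,8,9}  [accepting]
'a' @ 3: {7,8,9}  [accepting]
'a' @ 4: {7,8,9}  [accepting]
'c' @ 5: {7,8,9}  [accepting]
'b' @ 6: {7,8,9}  [accepting]
end set {7,8,9} — state 7 in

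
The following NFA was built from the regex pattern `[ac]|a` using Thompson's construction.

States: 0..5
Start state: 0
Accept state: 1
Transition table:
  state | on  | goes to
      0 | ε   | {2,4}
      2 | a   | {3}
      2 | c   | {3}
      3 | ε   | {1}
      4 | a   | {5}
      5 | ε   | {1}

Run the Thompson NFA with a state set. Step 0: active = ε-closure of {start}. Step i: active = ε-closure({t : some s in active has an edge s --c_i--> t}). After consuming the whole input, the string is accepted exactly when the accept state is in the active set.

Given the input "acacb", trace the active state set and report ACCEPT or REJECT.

Answer: REJECT

Trace:
initial (ε-close {0}): {0,2,4}
'a' @ 1: {1,3,5}  ✓accept
'c' @ 2: {}  — no active states
rest 'acb' ignored (set empty)
final: {}; accept 1 not in set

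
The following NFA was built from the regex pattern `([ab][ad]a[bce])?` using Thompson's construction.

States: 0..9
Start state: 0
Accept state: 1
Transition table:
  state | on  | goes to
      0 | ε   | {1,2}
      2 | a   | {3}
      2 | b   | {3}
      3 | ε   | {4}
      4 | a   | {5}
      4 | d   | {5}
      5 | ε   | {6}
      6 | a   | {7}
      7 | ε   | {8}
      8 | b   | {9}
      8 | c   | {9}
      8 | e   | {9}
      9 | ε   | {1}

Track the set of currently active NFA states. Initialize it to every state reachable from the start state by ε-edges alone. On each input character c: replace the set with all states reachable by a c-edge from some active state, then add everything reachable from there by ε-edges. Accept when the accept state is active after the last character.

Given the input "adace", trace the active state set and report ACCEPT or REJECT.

S₀ = ε-closure({0}) = {0,1,2}
'a' @ 1: {3,4}
'd' @ 2: {5,6}
'a' @ 3: {7,8}
'c' @ 4: {1,9}  [accepting]
'e' @ 5: {}  — no active states
after full input: {}  (accept=1 not in)

Answer: REJECT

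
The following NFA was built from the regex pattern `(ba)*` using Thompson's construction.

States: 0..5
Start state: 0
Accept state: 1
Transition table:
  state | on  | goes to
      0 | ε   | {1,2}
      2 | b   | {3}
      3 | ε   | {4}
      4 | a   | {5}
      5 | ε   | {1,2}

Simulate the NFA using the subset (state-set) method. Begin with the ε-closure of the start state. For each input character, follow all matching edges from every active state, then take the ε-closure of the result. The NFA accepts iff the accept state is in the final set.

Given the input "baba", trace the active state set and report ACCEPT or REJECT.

S₀ = ε-closure({0}) = {0,1,2}
'b' @ 1: {3,4}
'a' @ 2: {1,2,5}  ✓accept
'b' @ 3: {3,4}
'a' @ 4: {1,2,5}  ✓accept
final: {1,2,5}; accept 1 in set

Answer: ACCEPT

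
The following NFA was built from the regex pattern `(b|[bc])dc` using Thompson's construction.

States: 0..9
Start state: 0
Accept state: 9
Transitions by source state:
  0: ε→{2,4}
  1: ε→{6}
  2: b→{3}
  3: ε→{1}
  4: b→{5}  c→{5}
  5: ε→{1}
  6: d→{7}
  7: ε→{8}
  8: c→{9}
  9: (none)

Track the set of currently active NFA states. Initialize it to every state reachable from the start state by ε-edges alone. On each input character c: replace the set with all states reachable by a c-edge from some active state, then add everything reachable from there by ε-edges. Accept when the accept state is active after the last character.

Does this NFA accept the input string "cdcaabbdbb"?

Answer: REJECT

Trace:
initial (ε-close {0}): {0,2,4}
'c' @ 1: {1,5,6}
'd' @ 2: {7,8}
'c' @ 3: {9}  ✓accept
'a' @ 4: {}  — state set empty
rest 'abbdbb' ignored (set empty)
after full input: {}  (accept=9 not in)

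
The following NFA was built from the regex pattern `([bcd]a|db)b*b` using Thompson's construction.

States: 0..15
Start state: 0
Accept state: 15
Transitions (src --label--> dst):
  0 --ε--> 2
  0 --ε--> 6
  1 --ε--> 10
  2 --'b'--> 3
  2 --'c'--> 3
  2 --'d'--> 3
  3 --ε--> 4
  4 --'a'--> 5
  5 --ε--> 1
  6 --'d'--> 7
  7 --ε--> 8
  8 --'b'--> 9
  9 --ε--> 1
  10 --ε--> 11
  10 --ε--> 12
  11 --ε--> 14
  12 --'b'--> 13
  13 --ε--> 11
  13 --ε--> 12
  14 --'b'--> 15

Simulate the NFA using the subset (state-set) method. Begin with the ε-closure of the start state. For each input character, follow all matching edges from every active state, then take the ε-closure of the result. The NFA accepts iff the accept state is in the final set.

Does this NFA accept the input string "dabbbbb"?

Answer: ACCEPT

Derivation:
initial (ε-close {0}): {0,2,6}
'd' @ 1: {3,4,7,8}
'a' @ 2: {1,5,10,11,12,14}
'b' @ 3: {11,12,13,14,15}  [accepting]
'b' @ 4: {11,12,13,14,15}  [accepting]
'b' @ 5: {11,12,13,14,15}  [accepting]
'b' @ 6: {11,12,13,14,15}  [accepting]
'b' @ 7: {11,12,13,14,15}  [accepting]
end set {11,12,13,14,15} — state 15 in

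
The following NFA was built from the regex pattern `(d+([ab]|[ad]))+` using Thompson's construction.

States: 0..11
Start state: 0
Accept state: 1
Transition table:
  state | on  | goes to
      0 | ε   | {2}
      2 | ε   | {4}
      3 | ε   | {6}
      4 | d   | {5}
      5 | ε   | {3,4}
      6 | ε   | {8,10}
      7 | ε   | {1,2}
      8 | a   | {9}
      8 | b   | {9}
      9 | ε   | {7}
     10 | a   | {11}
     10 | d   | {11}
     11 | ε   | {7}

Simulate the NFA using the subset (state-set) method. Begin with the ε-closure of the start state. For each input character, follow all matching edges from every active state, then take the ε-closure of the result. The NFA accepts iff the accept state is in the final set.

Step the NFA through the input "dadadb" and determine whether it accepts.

Answer: ACCEPT

Trace:
S₀ = ε-closure({0}) = {0,2,4}
'd' @ 1: {3,4,5,6,8,10}
'a' @ 2: {1,2,4,7,9,11}  [accepting]
'd' @ 3: {3,4,5,6,8,10}
'a' @ 4: {1,2,4,7,9,11}  [accepting]
'd' @ 5: {3,4,5,6,8,10}
'b' @ 6: {1,2,4,7,9}  [accepting]
end set {1,2,4,7,9} — state 1 in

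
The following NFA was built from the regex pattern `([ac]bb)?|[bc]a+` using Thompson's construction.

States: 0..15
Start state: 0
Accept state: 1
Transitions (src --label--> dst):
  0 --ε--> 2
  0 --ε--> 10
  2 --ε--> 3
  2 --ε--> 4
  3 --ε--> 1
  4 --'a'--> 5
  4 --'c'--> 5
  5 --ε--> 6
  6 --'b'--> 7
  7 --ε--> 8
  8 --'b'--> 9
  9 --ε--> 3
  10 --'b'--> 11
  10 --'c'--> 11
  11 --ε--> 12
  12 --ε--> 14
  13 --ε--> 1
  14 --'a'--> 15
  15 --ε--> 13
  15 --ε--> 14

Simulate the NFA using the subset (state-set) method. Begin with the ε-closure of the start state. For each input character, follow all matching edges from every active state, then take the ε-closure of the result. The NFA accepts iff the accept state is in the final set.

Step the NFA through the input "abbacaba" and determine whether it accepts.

S₀ = ε-closure({0}) = {0,1,2,3,4,10}
'a' @ 1: {5,6}
'b' @ 2: {7,8}
'b' @ 3: {1,3,9}  (accept∈set)
'a' @ 4: {}  — no active states
rest 'caba' ignored (set empty)
final: {}; accept 1 not in set

Answer: REJECT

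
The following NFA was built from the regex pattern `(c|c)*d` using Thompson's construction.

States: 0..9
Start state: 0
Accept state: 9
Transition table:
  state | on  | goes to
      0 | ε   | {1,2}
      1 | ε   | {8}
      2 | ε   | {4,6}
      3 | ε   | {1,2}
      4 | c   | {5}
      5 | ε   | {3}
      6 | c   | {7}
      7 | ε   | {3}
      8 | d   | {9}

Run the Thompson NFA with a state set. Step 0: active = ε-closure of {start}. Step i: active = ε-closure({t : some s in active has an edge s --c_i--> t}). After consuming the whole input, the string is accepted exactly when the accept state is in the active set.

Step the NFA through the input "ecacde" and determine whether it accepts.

Answer: REJECT

Trace:
initial (ε-close {0}): {0,1,2,4,6,8}
'e' @ 1: {}  — dead — no transitions
rest 'cacde' ignored (set empty)
after full input: {}  (accept=9 not in)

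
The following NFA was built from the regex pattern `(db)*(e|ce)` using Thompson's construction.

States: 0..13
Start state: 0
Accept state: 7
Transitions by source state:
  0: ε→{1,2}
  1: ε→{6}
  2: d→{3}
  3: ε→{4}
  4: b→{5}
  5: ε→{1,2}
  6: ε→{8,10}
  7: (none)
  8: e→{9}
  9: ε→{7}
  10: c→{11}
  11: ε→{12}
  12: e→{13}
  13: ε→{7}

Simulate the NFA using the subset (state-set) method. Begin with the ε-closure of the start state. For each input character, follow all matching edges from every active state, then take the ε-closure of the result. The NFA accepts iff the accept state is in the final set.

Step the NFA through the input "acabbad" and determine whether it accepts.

Answer: REJECT

Steps:
initial (ε-close {0}): {0,1,2,6,8,10}
'a' @ 1: {}  — no active states
rest 'cabbad' ignored (set empty)
end set {} — state 7 not in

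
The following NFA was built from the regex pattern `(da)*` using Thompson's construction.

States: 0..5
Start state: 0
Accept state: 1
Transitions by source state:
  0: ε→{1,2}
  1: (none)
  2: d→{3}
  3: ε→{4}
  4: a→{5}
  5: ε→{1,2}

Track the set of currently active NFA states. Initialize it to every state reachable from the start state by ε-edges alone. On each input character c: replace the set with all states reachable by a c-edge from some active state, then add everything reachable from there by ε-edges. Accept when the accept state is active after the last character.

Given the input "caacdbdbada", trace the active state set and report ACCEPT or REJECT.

S₀ = ε-closure({0}) = {0,1,2}
'c' @ 1: {}  — no active states
rest 'aacdbdbada' ignored (set empty)
after full input: {}  (accept=1 not in)

Answer: REJECT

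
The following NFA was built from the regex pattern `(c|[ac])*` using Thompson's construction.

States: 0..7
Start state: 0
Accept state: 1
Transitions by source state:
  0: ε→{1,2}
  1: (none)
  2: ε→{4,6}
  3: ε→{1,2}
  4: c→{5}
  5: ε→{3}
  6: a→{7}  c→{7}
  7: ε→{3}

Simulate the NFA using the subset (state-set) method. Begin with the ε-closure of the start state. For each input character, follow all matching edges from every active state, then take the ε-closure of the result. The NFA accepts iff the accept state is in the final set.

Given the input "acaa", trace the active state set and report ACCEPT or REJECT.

S₀ = ε-closure({0}) = {0,1,2,4,6}
'a' @ 1: {1,2,3,4,6,7}  (accept∈set)
'c' @ 2: {1,2,3,4,5,6,7}  (accept∈set)
'a' @ 3: {1,2,3,4,6,7}  (accept∈set)
'a' @ 4: {1,2,3,4,6,7}  (accept∈set)
end set {1,2,3,4,6,7} — state 1 in

Answer: ACCEPT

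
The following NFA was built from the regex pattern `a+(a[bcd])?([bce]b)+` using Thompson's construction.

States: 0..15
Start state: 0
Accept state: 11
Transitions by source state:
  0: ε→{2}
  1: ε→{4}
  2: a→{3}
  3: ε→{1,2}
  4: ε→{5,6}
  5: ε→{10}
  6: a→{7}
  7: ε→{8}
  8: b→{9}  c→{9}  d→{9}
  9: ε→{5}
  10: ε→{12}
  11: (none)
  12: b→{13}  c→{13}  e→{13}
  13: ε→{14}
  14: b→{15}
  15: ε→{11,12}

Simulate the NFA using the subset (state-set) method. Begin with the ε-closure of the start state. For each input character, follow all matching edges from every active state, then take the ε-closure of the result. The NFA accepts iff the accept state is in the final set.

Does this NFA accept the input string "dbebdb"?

Answer: REJECT

Steps:
initial (ε-close {0}): {0,2}
'd' @ 1: {}  — dead — no transitions
rest 'bebdb' ignored (set empty)
end set {} — state 11 not in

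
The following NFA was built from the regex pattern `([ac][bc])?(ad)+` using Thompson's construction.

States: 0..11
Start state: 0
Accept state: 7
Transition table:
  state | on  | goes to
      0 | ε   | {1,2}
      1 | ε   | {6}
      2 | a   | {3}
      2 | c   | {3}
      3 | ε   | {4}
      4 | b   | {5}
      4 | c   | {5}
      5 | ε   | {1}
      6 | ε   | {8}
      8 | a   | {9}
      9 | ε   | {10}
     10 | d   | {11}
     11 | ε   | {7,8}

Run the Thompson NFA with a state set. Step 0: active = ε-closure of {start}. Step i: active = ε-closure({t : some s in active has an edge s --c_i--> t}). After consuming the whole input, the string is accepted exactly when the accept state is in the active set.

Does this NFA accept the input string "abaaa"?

initial (ε-close {0}): {0,1,2,6,8}
'a' @ 1: {3,4,9,10}
'b' @ 2: {1,5,6,8}
'a' @ 3: {9,10}
'a' @ 4: {}  — dead — no transitions
rest 'a' ignored (set empty)
end set {} — state 7 not in

Answer: REJECT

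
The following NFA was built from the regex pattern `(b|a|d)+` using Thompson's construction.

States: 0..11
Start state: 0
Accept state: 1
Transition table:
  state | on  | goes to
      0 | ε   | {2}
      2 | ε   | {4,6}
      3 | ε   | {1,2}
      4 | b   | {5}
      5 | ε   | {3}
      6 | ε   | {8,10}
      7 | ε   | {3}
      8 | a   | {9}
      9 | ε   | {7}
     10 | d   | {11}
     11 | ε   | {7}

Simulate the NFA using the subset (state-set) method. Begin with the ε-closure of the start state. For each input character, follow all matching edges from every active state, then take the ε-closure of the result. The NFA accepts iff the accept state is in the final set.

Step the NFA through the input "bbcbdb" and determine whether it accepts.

start: ε-closure({0}) = {0,2,4,6,8,10}
'b' @ 1: {1,2,3,4,5,6,8,10}  [accepting]
'b' @ 2: {1,2,3,4,5,6,8,10}  [accepting]
'c' @ 3: {}  — dead — no transitions
rest 'bdb' ignored (set empty)
final: {}; accept 1 not in set

Answer: REJECT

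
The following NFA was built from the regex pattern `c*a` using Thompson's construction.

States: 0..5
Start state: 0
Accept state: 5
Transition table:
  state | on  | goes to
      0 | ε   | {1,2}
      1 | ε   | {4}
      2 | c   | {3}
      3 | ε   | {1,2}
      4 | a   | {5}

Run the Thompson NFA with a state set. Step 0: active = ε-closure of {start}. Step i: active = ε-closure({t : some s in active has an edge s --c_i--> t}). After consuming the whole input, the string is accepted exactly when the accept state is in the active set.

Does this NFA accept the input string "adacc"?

initial (ε-close {0}): {0,1,2,4}
'a' @ 1: {5}  ✓accept
'd' @ 2: {}  — state set empty
rest 'acc' ignored (set empty)
end set {} — state 5 not in

Answer: REJECT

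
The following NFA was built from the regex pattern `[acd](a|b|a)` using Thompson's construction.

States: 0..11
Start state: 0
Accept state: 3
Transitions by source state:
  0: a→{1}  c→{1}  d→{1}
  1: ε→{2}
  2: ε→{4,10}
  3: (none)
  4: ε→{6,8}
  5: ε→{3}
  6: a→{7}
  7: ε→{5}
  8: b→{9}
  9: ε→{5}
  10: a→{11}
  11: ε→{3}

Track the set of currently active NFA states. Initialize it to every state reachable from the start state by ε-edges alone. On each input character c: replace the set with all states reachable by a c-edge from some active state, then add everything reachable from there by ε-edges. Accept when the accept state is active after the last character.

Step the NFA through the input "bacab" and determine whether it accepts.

Answer: REJECT

Derivation:
start: ε-closure({0}) = {0}
'b' @ 1: {}  — state set empty
rest 'acab' ignored (set empty)
final: {}; accept 3 not in set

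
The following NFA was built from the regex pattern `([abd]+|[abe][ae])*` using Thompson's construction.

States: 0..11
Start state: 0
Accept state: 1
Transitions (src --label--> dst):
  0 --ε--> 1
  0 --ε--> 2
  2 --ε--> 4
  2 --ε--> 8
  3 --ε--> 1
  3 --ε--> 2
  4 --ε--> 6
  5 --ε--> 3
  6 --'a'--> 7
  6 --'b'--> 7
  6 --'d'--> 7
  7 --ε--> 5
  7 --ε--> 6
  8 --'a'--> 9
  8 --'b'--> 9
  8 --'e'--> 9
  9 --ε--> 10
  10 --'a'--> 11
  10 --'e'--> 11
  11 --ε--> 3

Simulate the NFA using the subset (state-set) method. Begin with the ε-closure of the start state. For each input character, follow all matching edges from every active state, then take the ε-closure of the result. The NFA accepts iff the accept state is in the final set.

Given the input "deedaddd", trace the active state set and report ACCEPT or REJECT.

Answer: ACCEPT

Derivation:
start: ε-closure({0}) = {0,1,2,4,6,8}
'd' @ 1: {1,2,3,4,5,6,7,8}  (accept∈set)
'e' @ 2: {9,10}
'e' @ 3: {1,2,3,4,6,8,11}  (accept∈set)
'd' @ 4: {1,2,3,4,5,6,7,8}  (accept∈set)
'a' @ 5: {1,2,3,4,5,6,7,8,9,10}  (accept∈set)
'd' @ 6: {1,2,3,4,5,6,7,8}  (accept∈set)
'd' @ 7: {1,2,3,4,5,6,7,8}  (accept∈set)
'd' @ 8: {1,2,3,4,5,6,7,8}  (accept∈set)
after full input: {1,2,3,4,5,6,7,8}  (accept=1 in)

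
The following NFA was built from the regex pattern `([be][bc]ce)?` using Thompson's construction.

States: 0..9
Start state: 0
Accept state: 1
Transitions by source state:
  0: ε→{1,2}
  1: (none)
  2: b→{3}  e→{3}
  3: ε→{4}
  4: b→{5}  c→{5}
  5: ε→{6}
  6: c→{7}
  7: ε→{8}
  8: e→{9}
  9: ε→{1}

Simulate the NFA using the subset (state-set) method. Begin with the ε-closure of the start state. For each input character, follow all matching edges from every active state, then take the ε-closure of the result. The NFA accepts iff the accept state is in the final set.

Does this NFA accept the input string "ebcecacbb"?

start: ε-closure({0}) = {0,1,2}
'e' @ 1: {3,4}
'b' @ 2: {5,6}
'c' @ 3: {7,8}
'e' @ 4: {1,9}  [accepting]
'c' @ 5: {}  — state set empty
rest 'acbb' ignored (set empty)
end set {} — state 1 not in

Answer: REJECT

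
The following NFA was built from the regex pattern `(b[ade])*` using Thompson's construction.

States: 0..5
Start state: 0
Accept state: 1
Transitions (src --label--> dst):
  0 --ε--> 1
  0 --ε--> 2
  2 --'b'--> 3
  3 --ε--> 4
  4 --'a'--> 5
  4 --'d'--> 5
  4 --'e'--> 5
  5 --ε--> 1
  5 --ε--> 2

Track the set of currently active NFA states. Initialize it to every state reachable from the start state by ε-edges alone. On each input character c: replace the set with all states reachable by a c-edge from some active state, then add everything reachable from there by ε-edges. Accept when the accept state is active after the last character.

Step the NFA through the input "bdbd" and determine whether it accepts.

Answer: ACCEPT

Trace:
S₀ = ε-closure({0}) = {0,1,2}
'b' @ 1: {3,4}
'd' @ 2: {1,2,5}  (accept∈set)
'b' @ 3: {3,4}
'd' @ 4: {1,2,5}  (accept∈set)
after full input: {1,2,5}  (accept=1 in)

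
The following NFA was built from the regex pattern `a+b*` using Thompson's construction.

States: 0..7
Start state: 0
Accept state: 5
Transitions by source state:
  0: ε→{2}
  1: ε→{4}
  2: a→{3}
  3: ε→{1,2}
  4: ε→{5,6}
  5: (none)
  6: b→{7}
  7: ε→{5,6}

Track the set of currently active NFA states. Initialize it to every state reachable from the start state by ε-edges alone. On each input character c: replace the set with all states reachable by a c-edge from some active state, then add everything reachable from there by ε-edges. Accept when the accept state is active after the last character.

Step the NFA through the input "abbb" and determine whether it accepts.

initial (ε-close {0}): {0,2}
'a' @ 1: {1,2,3,4,5,6}  [accepting]
'b' @ 2: {5,6,7}  [accepting]
'b' @ 3: {5,6,7}  [accepting]
'b' @ 4: {5,6,7}  [accepting]
end set {5,6,7} — state 5 in

Answer: ACCEPT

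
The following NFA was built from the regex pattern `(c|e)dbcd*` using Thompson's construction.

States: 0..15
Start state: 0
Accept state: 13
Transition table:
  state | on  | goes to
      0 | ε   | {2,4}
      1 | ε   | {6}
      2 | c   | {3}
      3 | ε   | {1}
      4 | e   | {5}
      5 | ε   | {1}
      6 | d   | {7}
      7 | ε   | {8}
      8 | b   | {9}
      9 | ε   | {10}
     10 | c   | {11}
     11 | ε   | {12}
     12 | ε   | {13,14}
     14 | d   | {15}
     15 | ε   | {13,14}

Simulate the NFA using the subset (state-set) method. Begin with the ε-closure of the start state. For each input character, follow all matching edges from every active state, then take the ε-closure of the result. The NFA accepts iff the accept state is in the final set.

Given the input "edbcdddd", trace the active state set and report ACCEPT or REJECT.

start: ε-closure({0}) = {0,2,4}
'e' @ 1: {1,5,6}
'd' @ 2: {7,8}
'b' @ 3: {9,10}
'c' @ 4: {11,12,13,14}  [accepting]
'd' @ 5: {13,14,15}  [accepting]
'd' @ 6: {13,14,15}  [accepting]
'd' @ 7: {13,14,15}  [accepting]
'd' @ 8: {13,14,15}  [accepting]
final: {13,14,15}; accept 13 in set

Answer: ACCEPT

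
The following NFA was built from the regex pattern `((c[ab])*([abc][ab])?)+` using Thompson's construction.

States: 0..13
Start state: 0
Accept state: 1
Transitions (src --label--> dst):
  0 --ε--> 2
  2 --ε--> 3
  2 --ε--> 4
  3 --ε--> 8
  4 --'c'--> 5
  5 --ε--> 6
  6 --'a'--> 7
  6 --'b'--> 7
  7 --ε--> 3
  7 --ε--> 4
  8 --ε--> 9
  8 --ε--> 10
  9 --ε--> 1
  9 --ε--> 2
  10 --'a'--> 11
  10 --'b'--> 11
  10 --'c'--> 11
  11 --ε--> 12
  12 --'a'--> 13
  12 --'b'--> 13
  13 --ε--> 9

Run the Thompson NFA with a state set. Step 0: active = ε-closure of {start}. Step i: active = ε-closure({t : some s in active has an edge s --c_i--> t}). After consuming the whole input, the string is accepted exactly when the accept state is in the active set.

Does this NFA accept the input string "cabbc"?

initial (ε-close {0}): {0,1,2,3,4,8,9,10}
'c' @ 1: {5,6,11,12}
'a' @ 2: {1,2,3,4,7,8,9,10,13}  ✓accept
'b' @ 3: {11,12}
'b' @ 4: {1,2,3,4,8,9,10,13}  ✓accept
'c' @ 5: {5,6,11,12}
after full input: {5,6,11,12}  (accept=1 not in)

Answer: REJECT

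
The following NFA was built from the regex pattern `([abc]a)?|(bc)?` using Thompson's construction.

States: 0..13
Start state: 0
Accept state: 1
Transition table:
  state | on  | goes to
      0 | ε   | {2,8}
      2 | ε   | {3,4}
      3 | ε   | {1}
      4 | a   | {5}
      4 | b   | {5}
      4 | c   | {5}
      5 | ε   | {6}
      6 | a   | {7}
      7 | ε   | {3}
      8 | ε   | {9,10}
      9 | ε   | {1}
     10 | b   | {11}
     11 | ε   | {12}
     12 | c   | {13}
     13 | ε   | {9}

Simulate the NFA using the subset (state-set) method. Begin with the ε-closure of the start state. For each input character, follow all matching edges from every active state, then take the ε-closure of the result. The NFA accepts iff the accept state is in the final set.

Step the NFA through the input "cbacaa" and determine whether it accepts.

start: ε-closure({0}) = {0,1,2,3,4,8,9,10}
'c' @ 1: {5,6}
'b' @ 2: {}  — dead — no transitions
rest 'acaa' ignored (set empty)
end set {} — state 1 not in

Answer: REJECT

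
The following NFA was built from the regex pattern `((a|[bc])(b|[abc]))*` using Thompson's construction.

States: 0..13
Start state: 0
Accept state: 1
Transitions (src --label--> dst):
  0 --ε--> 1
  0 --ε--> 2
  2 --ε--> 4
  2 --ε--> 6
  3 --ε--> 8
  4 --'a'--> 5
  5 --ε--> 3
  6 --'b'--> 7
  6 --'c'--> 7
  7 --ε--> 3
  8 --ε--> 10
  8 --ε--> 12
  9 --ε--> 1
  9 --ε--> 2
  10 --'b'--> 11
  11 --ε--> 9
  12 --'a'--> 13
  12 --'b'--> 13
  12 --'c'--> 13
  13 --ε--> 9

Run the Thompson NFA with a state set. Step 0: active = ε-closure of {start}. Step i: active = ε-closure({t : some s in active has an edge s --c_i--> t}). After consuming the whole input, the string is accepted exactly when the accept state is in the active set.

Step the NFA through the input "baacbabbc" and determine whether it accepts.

S₀ = ε-closure({0}) = {0,1,2,4,6}
'b' @ 1: {3,7,8,10,12}
'a' @ 2: {1,2,4,6,9,13}  [accepting]
'a' @ 3: {3,5,8,10,12}
'c' @ 4: {1,2,4,6,9,13}  [accepting]
'b' @ 5: {3,7,8,10,12}
'a' @ 6: {1,2,4,6,9,13}  [accepting]
'b' @ 7: {3,7,8,10,12}
'b' @ 8: {1,2,4,6,9,11,13}  [accepting]
'c' @ 9: {3,7,8,10,12}
final: {3,7,8,10,12}; accept 1 not in set

Answer: REJECT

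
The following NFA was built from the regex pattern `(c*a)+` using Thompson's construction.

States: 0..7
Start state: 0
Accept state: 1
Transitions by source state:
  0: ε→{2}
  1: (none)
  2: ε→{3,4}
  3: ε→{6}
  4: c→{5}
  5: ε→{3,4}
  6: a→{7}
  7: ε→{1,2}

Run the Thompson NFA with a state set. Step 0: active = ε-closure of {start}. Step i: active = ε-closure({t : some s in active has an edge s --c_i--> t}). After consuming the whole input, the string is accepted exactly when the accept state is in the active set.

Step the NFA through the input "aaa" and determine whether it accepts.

start: ε-closure({0}) = {0,2,3,4,6}
'a' @ 1: {1,2,3,4,6,7}  ✓accept
'a' @ 2: {1,2,3,4,6,7}  ✓accept
'a' @ 3: {1,2,3,4,6,7}  ✓accept
after full input: {1,2,3,4,6,7}  (accept=1 in)

Answer: ACCEPT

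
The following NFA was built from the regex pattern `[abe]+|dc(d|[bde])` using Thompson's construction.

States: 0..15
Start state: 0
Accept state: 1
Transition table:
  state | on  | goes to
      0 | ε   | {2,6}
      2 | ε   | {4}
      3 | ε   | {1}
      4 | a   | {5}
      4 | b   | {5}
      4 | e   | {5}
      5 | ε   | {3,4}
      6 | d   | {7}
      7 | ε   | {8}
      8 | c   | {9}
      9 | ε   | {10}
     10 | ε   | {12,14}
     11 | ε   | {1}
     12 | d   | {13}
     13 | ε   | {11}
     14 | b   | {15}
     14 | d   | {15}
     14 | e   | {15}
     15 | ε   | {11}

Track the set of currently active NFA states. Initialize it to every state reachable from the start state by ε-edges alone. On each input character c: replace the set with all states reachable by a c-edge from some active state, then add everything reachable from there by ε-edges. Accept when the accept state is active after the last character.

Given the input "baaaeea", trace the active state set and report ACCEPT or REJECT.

Answer: ACCEPT

Derivation:
initial (ε-close {0}): {0,2,4,6}
'b' @ 1: {1,3,4,5}  (accept∈set)
'a' @ 2: {1,3,4,5}  (accept∈set)
'a' @ 3: {1,3,4,5}  (accept∈set)
'a' @ 4: {1,3,4,5}  (accept∈set)
'e' @ 5: {1,3,4,5}  (accept∈set)
'e' @ 6: {1,3,4,5}  (accept∈set)
'a' @ 7: {1,3,4,5}  (accept∈set)
after full input: {1,3,4,5}  (accept=1 in)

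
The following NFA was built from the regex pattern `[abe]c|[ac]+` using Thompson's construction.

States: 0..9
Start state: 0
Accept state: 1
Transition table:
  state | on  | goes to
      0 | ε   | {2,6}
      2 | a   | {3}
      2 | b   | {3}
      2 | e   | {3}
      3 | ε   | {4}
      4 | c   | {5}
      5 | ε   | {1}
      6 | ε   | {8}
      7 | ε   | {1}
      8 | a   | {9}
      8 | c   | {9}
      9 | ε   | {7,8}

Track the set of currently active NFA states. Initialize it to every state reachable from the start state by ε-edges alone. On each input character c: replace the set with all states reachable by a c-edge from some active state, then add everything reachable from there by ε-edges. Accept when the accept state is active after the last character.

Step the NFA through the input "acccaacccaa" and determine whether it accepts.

S₀ = ε-closure({0}) = {0,2,6,8}
'a' @ 1: {1,3,4,7,8,9}  (accept∈set)
'c' @ 2: {1,5,7,8,9}  (accept∈set)
'c' @ 3: {1,7,8,9}  (accept∈set)
'c' @ 4: {1,7,8,9}  (accept∈set)
'a' @ 5: {1,7,8,9}  (accept∈set)
'a' @ 6: {1,7,8,9}  (accept∈set)
'c' @ 7: {1,7,8,9}  (accept∈set)
'c' @ 8: {1,7,8,9}  (accept∈set)
'c' @ 9: {1,7,8,9}  (accept∈set)
'a' @ 10: {1,7,8,9}  (accept∈set)
'a' @ 11: {1,7,8,9}  (accept∈set)
end set {1,7,8,9} — state 1 in

Answer: ACCEPT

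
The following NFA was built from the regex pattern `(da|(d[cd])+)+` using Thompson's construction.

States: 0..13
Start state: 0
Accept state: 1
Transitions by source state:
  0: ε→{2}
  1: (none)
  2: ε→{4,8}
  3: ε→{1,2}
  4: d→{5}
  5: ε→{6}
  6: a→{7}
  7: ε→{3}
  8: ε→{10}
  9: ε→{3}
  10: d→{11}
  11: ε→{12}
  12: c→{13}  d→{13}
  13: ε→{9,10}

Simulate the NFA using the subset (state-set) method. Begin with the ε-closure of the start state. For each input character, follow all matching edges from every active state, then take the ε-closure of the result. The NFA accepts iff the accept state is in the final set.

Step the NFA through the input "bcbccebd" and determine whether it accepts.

start: ε-closure({0}) = {0,2,4,8,10}
'b' @ 1: {}  — no active states
rest 'cbccebd' ignored (set empty)
end set {} — state 1 not in

Answer: REJECT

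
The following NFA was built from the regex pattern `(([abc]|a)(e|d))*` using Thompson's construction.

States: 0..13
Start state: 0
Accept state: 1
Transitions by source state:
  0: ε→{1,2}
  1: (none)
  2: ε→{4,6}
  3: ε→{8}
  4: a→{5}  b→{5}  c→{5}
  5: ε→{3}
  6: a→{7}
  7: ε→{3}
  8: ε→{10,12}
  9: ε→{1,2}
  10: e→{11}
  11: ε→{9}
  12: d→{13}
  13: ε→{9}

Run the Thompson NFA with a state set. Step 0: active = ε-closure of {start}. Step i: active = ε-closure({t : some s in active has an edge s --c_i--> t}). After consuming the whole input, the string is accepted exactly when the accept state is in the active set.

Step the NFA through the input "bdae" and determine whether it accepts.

initial (ε-close {0}): {0,1,2,4,6}
'b' @ 1: {3,5,8,10,12}
'd' @ 2: {1,2,4,6,9,13}  ✓accept
'a' @ 3: {3,5,7,8,10,12}
'e' @ 4: {1,2,4,6,9,11}  ✓accept
final: {1,2,4,6,9,11}; accept 1 in set

Answer: ACCEPT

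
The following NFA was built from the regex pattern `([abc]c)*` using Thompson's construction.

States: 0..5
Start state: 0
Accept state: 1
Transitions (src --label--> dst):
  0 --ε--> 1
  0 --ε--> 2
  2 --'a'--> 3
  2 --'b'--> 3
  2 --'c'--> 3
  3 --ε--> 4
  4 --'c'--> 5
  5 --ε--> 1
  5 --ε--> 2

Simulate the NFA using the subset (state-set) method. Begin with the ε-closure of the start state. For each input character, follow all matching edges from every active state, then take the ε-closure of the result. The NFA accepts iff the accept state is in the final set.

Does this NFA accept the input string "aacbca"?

Answer: REJECT

Steps:
initial (ε-close {0}): {0,1,2}
'a' @ 1: {3,4}
'a' @ 2: {}  — state set empty
rest 'cbca' ignored (set empty)
final: {}; accept 1 not in set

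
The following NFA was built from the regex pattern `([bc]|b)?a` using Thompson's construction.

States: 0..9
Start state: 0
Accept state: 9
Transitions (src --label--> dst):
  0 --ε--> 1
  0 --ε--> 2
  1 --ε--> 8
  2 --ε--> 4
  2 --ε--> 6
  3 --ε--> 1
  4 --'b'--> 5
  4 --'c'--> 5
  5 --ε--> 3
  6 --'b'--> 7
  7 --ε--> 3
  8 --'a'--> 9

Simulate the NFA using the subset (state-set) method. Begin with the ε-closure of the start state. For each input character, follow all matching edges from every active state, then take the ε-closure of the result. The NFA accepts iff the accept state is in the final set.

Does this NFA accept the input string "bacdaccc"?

start: ε-closure({0}) = {0,1,2,4,6,8}
'b' @ 1: {1,3,5,7,8}
'a' @ 2: {9}  (accept∈set)
'c' @ 3: {}  — state set empty
rest 'daccc' ignored (set empty)
final: {}; accept 9 not in set

Answer: REJECT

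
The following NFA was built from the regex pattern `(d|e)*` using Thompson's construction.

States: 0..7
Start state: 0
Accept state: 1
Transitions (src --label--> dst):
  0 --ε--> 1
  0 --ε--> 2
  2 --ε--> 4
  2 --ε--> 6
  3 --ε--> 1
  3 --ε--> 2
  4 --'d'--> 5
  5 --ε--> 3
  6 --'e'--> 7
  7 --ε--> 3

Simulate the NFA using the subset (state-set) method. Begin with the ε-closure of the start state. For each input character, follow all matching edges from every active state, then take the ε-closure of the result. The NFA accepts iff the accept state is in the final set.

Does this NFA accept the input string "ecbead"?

S₀ = ε-closure({0}) = {0,1,2,4,6}
'e' @ 1: {1,2,3,4,6,7}  ✓accept
'c' @ 2: {}  — no active states
rest 'bead' ignored (set empty)
end set {} — state 1 not in

Answer: REJECT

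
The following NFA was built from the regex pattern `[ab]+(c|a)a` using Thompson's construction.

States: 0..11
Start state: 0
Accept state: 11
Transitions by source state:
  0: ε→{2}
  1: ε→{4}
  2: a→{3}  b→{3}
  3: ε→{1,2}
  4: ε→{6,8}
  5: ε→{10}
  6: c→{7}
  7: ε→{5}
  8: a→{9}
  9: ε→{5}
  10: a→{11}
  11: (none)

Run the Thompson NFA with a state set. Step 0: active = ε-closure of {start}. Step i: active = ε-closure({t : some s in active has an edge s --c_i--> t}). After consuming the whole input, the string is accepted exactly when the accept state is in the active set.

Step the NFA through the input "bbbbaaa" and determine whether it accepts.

Answer: ACCEPT

Steps:
S₀ = ε-closure({0}) = {0,2}
'b' @ 1: {1,2,3,4,6,8}
'b' @ 2: {1,2,3,4,6,8}
'b' @ 3: {1,2,3,4,6,8}
'b' @ 4: {1,2,3,4,6,8}
'a' @ 5: {1,2,3,4,5,6,8,9,10}
'a' @ 6: {1,2,3,4,5,6,8,9,10,11}  [accepting]
'a' @ 7: {1,2,3,4,5,6,8,9,10,11}  [accepting]
end set {1,2,3,4,5,6,8,9,10,11} — state 11 in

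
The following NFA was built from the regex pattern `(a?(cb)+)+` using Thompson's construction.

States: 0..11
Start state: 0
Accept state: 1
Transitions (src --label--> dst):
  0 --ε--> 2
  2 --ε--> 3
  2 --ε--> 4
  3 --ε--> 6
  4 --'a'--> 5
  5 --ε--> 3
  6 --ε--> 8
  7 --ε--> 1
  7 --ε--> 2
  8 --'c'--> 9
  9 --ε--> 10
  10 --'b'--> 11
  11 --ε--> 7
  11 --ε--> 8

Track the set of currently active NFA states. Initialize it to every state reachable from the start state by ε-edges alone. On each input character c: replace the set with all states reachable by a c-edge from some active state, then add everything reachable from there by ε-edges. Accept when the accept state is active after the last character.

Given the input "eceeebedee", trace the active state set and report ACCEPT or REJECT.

Answer: REJECT

Trace:
start: ε-closure({0}) = {0,2,3,4,6,8}
'e' @ 1: {}  — state set empty
rest 'ceeebedee' ignored (set empty)
after full input: {}  (accept=1 not in)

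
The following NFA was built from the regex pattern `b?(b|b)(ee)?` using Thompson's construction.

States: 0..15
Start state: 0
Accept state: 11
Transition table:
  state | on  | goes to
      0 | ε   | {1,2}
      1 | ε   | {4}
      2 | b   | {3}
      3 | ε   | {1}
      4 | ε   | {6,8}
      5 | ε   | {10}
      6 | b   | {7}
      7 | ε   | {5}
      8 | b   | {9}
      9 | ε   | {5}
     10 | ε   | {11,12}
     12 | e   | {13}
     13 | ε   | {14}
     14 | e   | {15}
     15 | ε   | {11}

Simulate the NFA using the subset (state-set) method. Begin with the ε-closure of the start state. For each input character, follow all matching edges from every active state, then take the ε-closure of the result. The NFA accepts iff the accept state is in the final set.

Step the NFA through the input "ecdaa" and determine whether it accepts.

Answer: REJECT

Steps:
S₀ = ε-closure({0}) = {0,1,2,4,6,8}
'e' @ 1: {}  — dead — no transitions
rest 'cdaa' ignored (set empty)
end set {} — state 11 not in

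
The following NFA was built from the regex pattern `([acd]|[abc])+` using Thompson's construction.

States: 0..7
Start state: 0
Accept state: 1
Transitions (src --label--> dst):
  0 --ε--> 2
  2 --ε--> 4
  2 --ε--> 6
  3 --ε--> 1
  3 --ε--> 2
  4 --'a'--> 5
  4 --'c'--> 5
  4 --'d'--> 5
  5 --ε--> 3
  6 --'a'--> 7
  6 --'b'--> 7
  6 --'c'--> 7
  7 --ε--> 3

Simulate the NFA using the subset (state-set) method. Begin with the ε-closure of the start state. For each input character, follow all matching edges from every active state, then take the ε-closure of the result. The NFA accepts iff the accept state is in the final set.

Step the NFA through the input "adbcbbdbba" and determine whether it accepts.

start: ε-closure({0}) = {0,2,4,6}
'a' @ 1: {1,2,3,4,5,6,7}  ✓accept
'd' @ 2: {1,2,3,4,5,6}  ✓accept
'b' @ 3: {1,2,3,4,6,7}  ✓accept
'c' @ 4: {1,2,3,4,5,6,7}  ✓accept
'b' @ 5: {1,2,3,4,6,7}  ✓accept
'b' @ 6: {1,2,3,4,6,7}  ✓accept
'd' @ 7: {1,2,3,4,5,6}  ✓accept
'b' @ 8: {1,2,3,4,6,7}  ✓accept
'b' @ 9: {1,2,3,4,6,7}  ✓accept
'a' @ 10: {1,2,3,4,5,6,7}  ✓accept
final: {1,2,3,4,5,6,7}; accept 1 in set

Answer: ACCEPT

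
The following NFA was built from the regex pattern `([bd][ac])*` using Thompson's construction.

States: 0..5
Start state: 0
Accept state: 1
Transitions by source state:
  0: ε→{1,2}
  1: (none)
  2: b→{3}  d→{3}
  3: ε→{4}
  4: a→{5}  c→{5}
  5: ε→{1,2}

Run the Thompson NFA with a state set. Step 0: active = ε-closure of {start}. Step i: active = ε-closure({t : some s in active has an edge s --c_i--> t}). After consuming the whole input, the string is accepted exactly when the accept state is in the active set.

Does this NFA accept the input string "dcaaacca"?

initial (ε-close {0}): {0,1,2}
'd' @ 1: {3,4}
'c' @ 2: {1,2,5}  (accept∈set)
'a' @ 3: {}  — state set empty
rest 'aacca' ignored (set empty)
final: {}; accept 1 not in set

Answer: REJECT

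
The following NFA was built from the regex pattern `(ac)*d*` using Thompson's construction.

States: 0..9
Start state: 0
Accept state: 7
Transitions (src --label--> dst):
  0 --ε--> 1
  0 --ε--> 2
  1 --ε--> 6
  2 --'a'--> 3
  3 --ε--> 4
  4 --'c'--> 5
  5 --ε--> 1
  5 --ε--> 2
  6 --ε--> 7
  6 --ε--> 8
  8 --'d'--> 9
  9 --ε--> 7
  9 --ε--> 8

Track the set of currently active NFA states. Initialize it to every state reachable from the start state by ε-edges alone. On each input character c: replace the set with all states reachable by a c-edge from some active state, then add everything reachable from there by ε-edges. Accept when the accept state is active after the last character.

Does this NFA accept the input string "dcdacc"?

Answer: REJECT

Derivation:
initial (ε-close {0}): {0,1,2,6,7,8}
'd' @ 1: {7,8,9}  (accept∈set)
'c' @ 2: {}  — no active states
rest 'dacc' ignored (set empty)
end set {} — state 7 not in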